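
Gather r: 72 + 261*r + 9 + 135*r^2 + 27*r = 135*r^2 + 288*r + 81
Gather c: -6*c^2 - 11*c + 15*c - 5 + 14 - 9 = -6*c^2 + 4*c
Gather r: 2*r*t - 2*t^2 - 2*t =2*r*t - 2*t^2 - 2*t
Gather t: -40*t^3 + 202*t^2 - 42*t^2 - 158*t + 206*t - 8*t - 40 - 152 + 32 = -40*t^3 + 160*t^2 + 40*t - 160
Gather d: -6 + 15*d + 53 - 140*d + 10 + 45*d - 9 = 48 - 80*d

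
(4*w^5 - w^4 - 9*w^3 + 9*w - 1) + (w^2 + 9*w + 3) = 4*w^5 - w^4 - 9*w^3 + w^2 + 18*w + 2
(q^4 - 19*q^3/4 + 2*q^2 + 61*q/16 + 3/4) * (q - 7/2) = q^5 - 33*q^4/4 + 149*q^3/8 - 51*q^2/16 - 403*q/32 - 21/8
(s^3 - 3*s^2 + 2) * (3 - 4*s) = -4*s^4 + 15*s^3 - 9*s^2 - 8*s + 6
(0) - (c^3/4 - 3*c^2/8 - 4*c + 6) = -c^3/4 + 3*c^2/8 + 4*c - 6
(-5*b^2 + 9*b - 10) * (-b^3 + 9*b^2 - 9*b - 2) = 5*b^5 - 54*b^4 + 136*b^3 - 161*b^2 + 72*b + 20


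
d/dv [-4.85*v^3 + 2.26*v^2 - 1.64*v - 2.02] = -14.55*v^2 + 4.52*v - 1.64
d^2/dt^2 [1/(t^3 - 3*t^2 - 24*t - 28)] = 6*(2*t^2 - 16*t + 41)/(t^7 - 13*t^6 + 3*t^5 + 361*t^4 + 128*t^3 - 3864*t^2 - 8624*t - 5488)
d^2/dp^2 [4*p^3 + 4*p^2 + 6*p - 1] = 24*p + 8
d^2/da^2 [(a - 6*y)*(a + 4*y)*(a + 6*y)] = 6*a + 8*y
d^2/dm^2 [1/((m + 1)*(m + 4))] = 2*((m + 1)^2 + (m + 1)*(m + 4) + (m + 4)^2)/((m + 1)^3*(m + 4)^3)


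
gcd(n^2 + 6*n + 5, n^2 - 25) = n + 5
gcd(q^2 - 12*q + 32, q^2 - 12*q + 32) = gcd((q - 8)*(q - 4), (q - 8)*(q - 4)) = q^2 - 12*q + 32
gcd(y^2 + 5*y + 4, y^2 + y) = y + 1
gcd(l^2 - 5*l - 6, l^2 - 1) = l + 1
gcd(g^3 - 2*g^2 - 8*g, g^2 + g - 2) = g + 2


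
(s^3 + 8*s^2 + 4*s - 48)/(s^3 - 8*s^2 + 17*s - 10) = (s^2 + 10*s + 24)/(s^2 - 6*s + 5)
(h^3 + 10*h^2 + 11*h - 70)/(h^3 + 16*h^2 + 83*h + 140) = (h - 2)/(h + 4)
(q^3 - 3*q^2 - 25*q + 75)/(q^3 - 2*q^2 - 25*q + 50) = (q - 3)/(q - 2)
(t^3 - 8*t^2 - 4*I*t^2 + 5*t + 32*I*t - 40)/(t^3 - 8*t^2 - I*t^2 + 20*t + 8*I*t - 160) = (t + I)/(t + 4*I)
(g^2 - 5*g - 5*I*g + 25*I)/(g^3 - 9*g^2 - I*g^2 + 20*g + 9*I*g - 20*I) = (g - 5*I)/(g^2 - g*(4 + I) + 4*I)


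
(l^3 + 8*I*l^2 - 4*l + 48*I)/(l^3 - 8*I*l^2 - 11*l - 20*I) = (-l^3 - 8*I*l^2 + 4*l - 48*I)/(-l^3 + 8*I*l^2 + 11*l + 20*I)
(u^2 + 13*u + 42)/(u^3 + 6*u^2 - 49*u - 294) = 1/(u - 7)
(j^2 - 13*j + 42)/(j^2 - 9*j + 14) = (j - 6)/(j - 2)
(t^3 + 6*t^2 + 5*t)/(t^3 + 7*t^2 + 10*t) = (t + 1)/(t + 2)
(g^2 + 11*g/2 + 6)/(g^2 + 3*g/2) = (g + 4)/g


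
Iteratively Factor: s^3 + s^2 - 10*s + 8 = (s + 4)*(s^2 - 3*s + 2) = (s - 1)*(s + 4)*(s - 2)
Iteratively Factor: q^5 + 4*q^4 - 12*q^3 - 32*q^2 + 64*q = (q + 4)*(q^4 - 12*q^2 + 16*q) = (q - 2)*(q + 4)*(q^3 + 2*q^2 - 8*q) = q*(q - 2)*(q + 4)*(q^2 + 2*q - 8) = q*(q - 2)^2*(q + 4)*(q + 4)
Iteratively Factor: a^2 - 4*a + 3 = (a - 1)*(a - 3)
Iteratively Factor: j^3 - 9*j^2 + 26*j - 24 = (j - 4)*(j^2 - 5*j + 6) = (j - 4)*(j - 2)*(j - 3)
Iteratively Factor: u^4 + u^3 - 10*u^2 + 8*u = (u + 4)*(u^3 - 3*u^2 + 2*u) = (u - 2)*(u + 4)*(u^2 - u) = u*(u - 2)*(u + 4)*(u - 1)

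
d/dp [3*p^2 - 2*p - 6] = 6*p - 2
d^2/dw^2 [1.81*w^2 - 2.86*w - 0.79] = 3.62000000000000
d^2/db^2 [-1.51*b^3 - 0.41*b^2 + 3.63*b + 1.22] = -9.06*b - 0.82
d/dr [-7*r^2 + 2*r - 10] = 2 - 14*r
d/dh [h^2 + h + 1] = 2*h + 1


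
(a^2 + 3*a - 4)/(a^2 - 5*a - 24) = (-a^2 - 3*a + 4)/(-a^2 + 5*a + 24)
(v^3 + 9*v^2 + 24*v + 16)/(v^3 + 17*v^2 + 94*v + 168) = (v^2 + 5*v + 4)/(v^2 + 13*v + 42)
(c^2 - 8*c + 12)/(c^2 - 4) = (c - 6)/(c + 2)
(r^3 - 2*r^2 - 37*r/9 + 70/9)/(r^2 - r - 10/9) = (3*r^2 - r - 14)/(3*r + 2)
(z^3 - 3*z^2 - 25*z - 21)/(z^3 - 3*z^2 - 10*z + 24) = (z^2 - 6*z - 7)/(z^2 - 6*z + 8)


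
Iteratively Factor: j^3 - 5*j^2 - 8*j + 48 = (j + 3)*(j^2 - 8*j + 16) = (j - 4)*(j + 3)*(j - 4)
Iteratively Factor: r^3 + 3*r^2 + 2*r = (r)*(r^2 + 3*r + 2) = r*(r + 2)*(r + 1)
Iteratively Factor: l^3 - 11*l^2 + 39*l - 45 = (l - 3)*(l^2 - 8*l + 15) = (l - 5)*(l - 3)*(l - 3)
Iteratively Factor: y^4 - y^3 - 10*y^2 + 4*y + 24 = (y + 2)*(y^3 - 3*y^2 - 4*y + 12) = (y + 2)^2*(y^2 - 5*y + 6) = (y - 3)*(y + 2)^2*(y - 2)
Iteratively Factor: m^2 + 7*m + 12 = (m + 3)*(m + 4)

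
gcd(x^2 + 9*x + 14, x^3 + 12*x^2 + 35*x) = x + 7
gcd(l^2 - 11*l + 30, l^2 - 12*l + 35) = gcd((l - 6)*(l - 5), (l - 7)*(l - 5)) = l - 5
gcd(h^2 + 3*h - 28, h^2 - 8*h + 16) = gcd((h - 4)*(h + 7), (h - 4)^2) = h - 4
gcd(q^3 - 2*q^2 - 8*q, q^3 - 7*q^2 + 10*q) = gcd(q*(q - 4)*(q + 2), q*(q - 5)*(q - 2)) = q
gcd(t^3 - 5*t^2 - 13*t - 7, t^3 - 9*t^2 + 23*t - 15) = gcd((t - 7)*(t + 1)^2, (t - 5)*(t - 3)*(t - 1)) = 1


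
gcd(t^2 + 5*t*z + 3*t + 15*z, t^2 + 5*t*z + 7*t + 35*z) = t + 5*z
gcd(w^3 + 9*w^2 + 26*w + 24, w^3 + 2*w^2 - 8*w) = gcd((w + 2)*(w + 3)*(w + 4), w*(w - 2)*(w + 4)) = w + 4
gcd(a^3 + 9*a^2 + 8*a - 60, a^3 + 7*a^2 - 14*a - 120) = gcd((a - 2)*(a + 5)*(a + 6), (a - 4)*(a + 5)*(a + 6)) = a^2 + 11*a + 30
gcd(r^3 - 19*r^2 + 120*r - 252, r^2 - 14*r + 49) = r - 7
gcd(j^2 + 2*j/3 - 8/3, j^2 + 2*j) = j + 2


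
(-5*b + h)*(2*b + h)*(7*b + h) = -70*b^3 - 31*b^2*h + 4*b*h^2 + h^3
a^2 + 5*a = a*(a + 5)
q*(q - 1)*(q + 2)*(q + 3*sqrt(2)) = q^4 + q^3 + 3*sqrt(2)*q^3 - 2*q^2 + 3*sqrt(2)*q^2 - 6*sqrt(2)*q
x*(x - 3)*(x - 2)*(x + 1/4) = x^4 - 19*x^3/4 + 19*x^2/4 + 3*x/2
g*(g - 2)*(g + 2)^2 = g^4 + 2*g^3 - 4*g^2 - 8*g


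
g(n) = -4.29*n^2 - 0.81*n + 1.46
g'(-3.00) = 24.93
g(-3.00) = -34.72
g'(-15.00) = 127.89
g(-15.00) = -951.64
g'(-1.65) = 13.35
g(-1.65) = -8.88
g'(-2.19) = 17.98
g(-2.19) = -17.34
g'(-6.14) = 51.87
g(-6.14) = -155.30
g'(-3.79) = 31.71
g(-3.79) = -57.09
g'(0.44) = -4.59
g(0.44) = 0.27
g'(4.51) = -39.51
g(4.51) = -89.45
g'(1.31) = -12.05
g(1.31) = -6.96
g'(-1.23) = 9.74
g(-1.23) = -4.03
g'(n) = -8.58*n - 0.81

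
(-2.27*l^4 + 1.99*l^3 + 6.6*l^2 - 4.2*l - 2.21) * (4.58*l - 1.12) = -10.3966*l^5 + 11.6566*l^4 + 27.9992*l^3 - 26.628*l^2 - 5.4178*l + 2.4752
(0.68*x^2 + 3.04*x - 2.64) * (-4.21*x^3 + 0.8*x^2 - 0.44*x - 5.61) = -2.8628*x^5 - 12.2544*x^4 + 13.2472*x^3 - 7.2644*x^2 - 15.8928*x + 14.8104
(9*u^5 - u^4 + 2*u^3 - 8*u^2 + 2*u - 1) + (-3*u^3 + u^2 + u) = 9*u^5 - u^4 - u^3 - 7*u^2 + 3*u - 1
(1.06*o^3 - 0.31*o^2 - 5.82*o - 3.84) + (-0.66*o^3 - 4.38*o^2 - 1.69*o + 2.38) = 0.4*o^3 - 4.69*o^2 - 7.51*o - 1.46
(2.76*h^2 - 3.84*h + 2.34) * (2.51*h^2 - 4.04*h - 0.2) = 6.9276*h^4 - 20.7888*h^3 + 20.835*h^2 - 8.6856*h - 0.468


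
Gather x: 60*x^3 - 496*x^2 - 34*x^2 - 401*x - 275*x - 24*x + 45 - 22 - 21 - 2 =60*x^3 - 530*x^2 - 700*x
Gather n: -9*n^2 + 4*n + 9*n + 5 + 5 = -9*n^2 + 13*n + 10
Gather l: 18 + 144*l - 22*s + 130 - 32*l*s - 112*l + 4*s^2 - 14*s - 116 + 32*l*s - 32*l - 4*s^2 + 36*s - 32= 0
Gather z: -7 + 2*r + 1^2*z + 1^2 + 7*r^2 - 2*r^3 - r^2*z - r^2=-2*r^3 + 6*r^2 + 2*r + z*(1 - r^2) - 6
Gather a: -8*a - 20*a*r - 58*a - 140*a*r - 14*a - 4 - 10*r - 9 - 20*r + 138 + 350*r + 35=a*(-160*r - 80) + 320*r + 160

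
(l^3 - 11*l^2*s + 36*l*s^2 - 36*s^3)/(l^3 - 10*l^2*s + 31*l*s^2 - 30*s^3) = (-l + 6*s)/(-l + 5*s)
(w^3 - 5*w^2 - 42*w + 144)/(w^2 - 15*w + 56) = (w^2 + 3*w - 18)/(w - 7)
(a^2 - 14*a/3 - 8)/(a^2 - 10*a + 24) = (a + 4/3)/(a - 4)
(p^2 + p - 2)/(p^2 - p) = (p + 2)/p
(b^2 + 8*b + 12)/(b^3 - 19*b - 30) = (b + 6)/(b^2 - 2*b - 15)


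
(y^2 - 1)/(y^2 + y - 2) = (y + 1)/(y + 2)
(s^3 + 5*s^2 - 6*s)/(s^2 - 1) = s*(s + 6)/(s + 1)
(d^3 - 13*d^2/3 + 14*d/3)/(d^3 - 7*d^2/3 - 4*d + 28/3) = d/(d + 2)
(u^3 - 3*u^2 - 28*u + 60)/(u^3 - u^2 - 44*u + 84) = (u + 5)/(u + 7)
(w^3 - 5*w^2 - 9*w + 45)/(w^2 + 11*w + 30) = (w^3 - 5*w^2 - 9*w + 45)/(w^2 + 11*w + 30)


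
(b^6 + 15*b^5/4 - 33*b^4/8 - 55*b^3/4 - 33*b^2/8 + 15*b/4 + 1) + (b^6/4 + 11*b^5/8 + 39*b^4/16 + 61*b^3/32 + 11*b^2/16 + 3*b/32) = 5*b^6/4 + 41*b^5/8 - 27*b^4/16 - 379*b^3/32 - 55*b^2/16 + 123*b/32 + 1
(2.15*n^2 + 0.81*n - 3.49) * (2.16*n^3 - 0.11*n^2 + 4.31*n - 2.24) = 4.644*n^5 + 1.5131*n^4 + 1.639*n^3 - 0.941*n^2 - 16.8563*n + 7.8176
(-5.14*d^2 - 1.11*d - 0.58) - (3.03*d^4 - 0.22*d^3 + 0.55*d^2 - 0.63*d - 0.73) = -3.03*d^4 + 0.22*d^3 - 5.69*d^2 - 0.48*d + 0.15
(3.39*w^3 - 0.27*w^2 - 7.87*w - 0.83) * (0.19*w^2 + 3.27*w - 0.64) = 0.6441*w^5 + 11.034*w^4 - 4.5478*w^3 - 25.7198*w^2 + 2.3227*w + 0.5312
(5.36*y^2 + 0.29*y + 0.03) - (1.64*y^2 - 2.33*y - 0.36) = 3.72*y^2 + 2.62*y + 0.39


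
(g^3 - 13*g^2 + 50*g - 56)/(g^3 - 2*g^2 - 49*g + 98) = (g - 4)/(g + 7)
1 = 1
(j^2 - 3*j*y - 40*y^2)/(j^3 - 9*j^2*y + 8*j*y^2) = (-j - 5*y)/(j*(-j + y))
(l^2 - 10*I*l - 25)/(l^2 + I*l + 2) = (l^2 - 10*I*l - 25)/(l^2 + I*l + 2)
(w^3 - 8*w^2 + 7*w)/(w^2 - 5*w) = (w^2 - 8*w + 7)/(w - 5)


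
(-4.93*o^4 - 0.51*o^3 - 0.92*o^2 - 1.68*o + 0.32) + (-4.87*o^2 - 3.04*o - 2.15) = -4.93*o^4 - 0.51*o^3 - 5.79*o^2 - 4.72*o - 1.83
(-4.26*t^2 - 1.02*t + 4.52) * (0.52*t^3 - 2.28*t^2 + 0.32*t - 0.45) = -2.2152*t^5 + 9.1824*t^4 + 3.3128*t^3 - 8.715*t^2 + 1.9054*t - 2.034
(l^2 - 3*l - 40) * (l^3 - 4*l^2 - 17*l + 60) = l^5 - 7*l^4 - 45*l^3 + 271*l^2 + 500*l - 2400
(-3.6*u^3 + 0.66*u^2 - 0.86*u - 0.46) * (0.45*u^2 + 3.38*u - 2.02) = -1.62*u^5 - 11.871*u^4 + 9.1158*u^3 - 4.447*u^2 + 0.1824*u + 0.9292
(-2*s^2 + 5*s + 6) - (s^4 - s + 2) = -s^4 - 2*s^2 + 6*s + 4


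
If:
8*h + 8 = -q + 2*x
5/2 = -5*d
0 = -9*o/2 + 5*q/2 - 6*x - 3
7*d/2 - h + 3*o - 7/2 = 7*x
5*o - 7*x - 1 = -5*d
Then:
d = -1/2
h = -2009/1948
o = -175/487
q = -615/487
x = -737/974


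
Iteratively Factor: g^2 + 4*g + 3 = (g + 3)*(g + 1)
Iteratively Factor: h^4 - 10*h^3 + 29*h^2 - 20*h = (h - 5)*(h^3 - 5*h^2 + 4*h) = h*(h - 5)*(h^2 - 5*h + 4) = h*(h - 5)*(h - 1)*(h - 4)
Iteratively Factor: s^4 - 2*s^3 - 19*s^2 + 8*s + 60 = (s - 2)*(s^3 - 19*s - 30) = (s - 2)*(s + 2)*(s^2 - 2*s - 15) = (s - 2)*(s + 2)*(s + 3)*(s - 5)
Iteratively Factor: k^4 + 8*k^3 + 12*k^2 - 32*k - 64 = (k + 4)*(k^3 + 4*k^2 - 4*k - 16) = (k + 4)^2*(k^2 - 4) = (k + 2)*(k + 4)^2*(k - 2)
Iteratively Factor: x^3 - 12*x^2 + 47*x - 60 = (x - 4)*(x^2 - 8*x + 15) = (x - 4)*(x - 3)*(x - 5)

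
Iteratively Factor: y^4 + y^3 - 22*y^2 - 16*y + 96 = (y - 4)*(y^3 + 5*y^2 - 2*y - 24) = (y - 4)*(y + 3)*(y^2 + 2*y - 8) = (y - 4)*(y + 3)*(y + 4)*(y - 2)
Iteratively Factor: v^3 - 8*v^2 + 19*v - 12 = (v - 4)*(v^2 - 4*v + 3) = (v - 4)*(v - 1)*(v - 3)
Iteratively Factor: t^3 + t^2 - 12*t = (t + 4)*(t^2 - 3*t) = (t - 3)*(t + 4)*(t)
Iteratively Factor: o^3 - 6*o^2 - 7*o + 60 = (o - 4)*(o^2 - 2*o - 15) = (o - 4)*(o + 3)*(o - 5)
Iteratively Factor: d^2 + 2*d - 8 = (d - 2)*(d + 4)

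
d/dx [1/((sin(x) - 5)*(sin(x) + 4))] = (-sin(2*x) + cos(x))/((sin(x) - 5)^2*(sin(x) + 4)^2)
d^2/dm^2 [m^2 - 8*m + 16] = 2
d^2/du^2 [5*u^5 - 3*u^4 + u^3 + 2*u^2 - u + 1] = 100*u^3 - 36*u^2 + 6*u + 4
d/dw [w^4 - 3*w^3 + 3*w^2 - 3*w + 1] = 4*w^3 - 9*w^2 + 6*w - 3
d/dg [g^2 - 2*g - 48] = 2*g - 2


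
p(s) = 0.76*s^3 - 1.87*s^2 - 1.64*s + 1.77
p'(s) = 2.28*s^2 - 3.74*s - 1.64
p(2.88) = -0.31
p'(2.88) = 6.50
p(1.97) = -2.91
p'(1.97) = -0.16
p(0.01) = 1.75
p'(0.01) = -1.68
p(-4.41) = -92.55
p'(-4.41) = 59.20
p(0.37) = 0.95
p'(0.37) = -2.71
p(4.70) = 31.66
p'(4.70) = 31.15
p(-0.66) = 1.82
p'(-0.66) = 1.82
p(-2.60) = -19.96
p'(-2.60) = 23.50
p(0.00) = 1.77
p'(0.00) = -1.64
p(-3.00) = -30.66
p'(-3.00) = 30.10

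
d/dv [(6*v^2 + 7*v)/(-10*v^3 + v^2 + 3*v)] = (60*v^2 + 140*v + 11)/(100*v^4 - 20*v^3 - 59*v^2 + 6*v + 9)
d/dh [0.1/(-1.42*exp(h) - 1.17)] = 0.142*exp(h)/(1.42*exp(h) + 1.17)^2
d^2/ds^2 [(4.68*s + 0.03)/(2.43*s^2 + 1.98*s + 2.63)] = ((4.68*s + 0.03)*(4.86*s + 1.98)*(9.72*s + 3.96) - (68.2344*s + 18.6786)*(2.43*s^2 + 1.98*s + 2.63))/(2.43*s^2 + 1.98*s + 2.63)^3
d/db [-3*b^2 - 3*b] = -6*b - 3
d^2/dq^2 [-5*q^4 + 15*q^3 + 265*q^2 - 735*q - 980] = -60*q^2 + 90*q + 530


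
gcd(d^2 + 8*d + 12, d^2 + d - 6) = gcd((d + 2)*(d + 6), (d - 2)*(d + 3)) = 1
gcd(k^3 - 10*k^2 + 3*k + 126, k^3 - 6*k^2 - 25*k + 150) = k - 6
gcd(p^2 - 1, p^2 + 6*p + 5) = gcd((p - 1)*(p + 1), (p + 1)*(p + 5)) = p + 1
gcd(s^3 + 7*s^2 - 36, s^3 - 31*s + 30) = s + 6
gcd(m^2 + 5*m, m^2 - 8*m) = m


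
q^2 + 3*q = q*(q + 3)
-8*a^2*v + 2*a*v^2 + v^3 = v*(-2*a + v)*(4*a + v)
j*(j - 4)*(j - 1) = j^3 - 5*j^2 + 4*j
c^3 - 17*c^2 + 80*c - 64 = (c - 8)^2*(c - 1)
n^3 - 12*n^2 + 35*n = n*(n - 7)*(n - 5)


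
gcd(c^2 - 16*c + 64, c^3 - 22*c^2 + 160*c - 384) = c^2 - 16*c + 64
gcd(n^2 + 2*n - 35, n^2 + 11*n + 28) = n + 7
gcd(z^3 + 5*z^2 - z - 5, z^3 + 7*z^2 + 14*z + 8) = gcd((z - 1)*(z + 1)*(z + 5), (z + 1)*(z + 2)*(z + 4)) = z + 1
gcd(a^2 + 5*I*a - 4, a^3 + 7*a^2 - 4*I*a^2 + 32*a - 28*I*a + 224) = a + 4*I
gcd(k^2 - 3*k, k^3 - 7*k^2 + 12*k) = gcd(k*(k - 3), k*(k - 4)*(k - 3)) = k^2 - 3*k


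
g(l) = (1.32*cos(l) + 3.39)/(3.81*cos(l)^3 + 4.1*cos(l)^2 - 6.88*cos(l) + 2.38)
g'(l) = (1.32*cos(l) + 3.39)*(11.43*sin(l)*cos(l)^2 + 8.2*sin(l)*cos(l) - 6.88*sin(l))/(3.81*cos(l)^3 + 4.1*cos(l)^2 - 6.88*cos(l) + 2.38)^2 - 1.32*sin(l)/(3.81*cos(l)^3 + 4.1*cos(l)^2 - 6.88*cos(l) + 2.38)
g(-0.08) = 1.40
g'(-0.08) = -0.39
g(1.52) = 1.69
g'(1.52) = -5.97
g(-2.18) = 0.38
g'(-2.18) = 0.51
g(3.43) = 0.23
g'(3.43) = 0.07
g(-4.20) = 0.44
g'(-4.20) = -0.68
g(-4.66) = 1.21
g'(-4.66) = -3.67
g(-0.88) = 6.55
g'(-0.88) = -21.73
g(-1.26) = 4.94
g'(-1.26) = 21.84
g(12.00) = 2.53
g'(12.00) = -5.82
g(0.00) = 1.38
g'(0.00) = 0.00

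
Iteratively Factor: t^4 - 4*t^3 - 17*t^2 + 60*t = (t)*(t^3 - 4*t^2 - 17*t + 60) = t*(t - 3)*(t^2 - t - 20) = t*(t - 5)*(t - 3)*(t + 4)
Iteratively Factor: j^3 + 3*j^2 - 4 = (j - 1)*(j^2 + 4*j + 4) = (j - 1)*(j + 2)*(j + 2)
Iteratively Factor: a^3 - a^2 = (a)*(a^2 - a) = a*(a - 1)*(a)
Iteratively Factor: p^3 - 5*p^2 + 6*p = (p - 3)*(p^2 - 2*p) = p*(p - 3)*(p - 2)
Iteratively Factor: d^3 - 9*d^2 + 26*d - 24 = (d - 2)*(d^2 - 7*d + 12) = (d - 4)*(d - 2)*(d - 3)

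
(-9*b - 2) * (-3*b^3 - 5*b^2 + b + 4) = 27*b^4 + 51*b^3 + b^2 - 38*b - 8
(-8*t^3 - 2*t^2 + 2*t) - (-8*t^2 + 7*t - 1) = -8*t^3 + 6*t^2 - 5*t + 1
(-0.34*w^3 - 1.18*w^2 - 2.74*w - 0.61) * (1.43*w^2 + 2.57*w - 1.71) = -0.4862*w^5 - 2.5612*w^4 - 6.3694*w^3 - 5.8963*w^2 + 3.1177*w + 1.0431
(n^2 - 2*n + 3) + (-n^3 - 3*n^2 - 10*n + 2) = -n^3 - 2*n^2 - 12*n + 5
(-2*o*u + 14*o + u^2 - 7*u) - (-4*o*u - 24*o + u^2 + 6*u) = 2*o*u + 38*o - 13*u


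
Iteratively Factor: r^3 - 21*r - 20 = (r + 1)*(r^2 - r - 20) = (r + 1)*(r + 4)*(r - 5)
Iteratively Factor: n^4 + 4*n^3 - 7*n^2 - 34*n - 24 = (n + 2)*(n^3 + 2*n^2 - 11*n - 12) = (n + 2)*(n + 4)*(n^2 - 2*n - 3) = (n - 3)*(n + 2)*(n + 4)*(n + 1)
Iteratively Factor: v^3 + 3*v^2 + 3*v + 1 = (v + 1)*(v^2 + 2*v + 1) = (v + 1)^2*(v + 1)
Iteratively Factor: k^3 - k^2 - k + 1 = (k - 1)*(k^2 - 1) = (k - 1)*(k + 1)*(k - 1)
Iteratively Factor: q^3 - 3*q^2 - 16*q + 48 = (q - 3)*(q^2 - 16) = (q - 4)*(q - 3)*(q + 4)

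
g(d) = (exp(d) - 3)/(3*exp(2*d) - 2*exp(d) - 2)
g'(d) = (exp(d) - 3)*(-6*exp(2*d) + 2*exp(d))/(3*exp(2*d) - 2*exp(d) - 2)^2 + exp(d)/(3*exp(2*d) - 2*exp(d) - 2) = (-3*exp(2*d) + 18*exp(d) - 8)*exp(d)/(9*exp(4*d) - 12*exp(3*d) - 8*exp(2*d) + 8*exp(d) + 4)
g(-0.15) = 1.43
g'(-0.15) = 2.02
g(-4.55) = 1.48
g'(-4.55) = -0.02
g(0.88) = -0.06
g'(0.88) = 0.38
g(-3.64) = 1.45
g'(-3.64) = -0.05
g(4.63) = 0.00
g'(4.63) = -0.00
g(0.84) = -0.07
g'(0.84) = 0.46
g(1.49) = 0.03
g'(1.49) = 0.02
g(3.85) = 0.01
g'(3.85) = -0.01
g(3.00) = 0.01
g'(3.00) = -0.01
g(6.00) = 0.00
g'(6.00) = 0.00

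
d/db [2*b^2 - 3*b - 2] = 4*b - 3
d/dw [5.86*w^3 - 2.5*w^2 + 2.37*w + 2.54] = 17.58*w^2 - 5.0*w + 2.37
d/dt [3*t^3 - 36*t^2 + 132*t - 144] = 9*t^2 - 72*t + 132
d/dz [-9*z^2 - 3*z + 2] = -18*z - 3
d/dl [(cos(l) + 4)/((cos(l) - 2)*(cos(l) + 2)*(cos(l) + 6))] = 2*(cos(l)^3 + 9*cos(l)^2 + 24*cos(l) + 4)*sin(l)/((cos(l) - 2)^2*(cos(l) + 2)^2*(cos(l) + 6)^2)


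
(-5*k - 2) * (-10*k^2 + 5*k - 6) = 50*k^3 - 5*k^2 + 20*k + 12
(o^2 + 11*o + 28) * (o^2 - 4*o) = o^4 + 7*o^3 - 16*o^2 - 112*o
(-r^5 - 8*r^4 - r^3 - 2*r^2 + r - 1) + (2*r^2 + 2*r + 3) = -r^5 - 8*r^4 - r^3 + 3*r + 2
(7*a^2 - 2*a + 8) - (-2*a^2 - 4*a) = 9*a^2 + 2*a + 8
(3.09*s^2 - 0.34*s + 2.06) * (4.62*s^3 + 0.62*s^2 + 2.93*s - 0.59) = 14.2758*s^5 + 0.345*s^4 + 18.3601*s^3 - 1.5421*s^2 + 6.2364*s - 1.2154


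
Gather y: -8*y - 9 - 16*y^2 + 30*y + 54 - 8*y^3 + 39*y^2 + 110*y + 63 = -8*y^3 + 23*y^2 + 132*y + 108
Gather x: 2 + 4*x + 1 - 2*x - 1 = 2*x + 2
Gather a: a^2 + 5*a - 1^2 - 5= a^2 + 5*a - 6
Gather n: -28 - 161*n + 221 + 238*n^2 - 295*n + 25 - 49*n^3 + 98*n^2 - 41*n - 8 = -49*n^3 + 336*n^2 - 497*n + 210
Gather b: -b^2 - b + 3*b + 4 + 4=-b^2 + 2*b + 8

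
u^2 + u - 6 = (u - 2)*(u + 3)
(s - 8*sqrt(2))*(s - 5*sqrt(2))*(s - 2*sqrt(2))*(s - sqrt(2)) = s^4 - 16*sqrt(2)*s^3 + 162*s^2 - 292*sqrt(2)*s + 320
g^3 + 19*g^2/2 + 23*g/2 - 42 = (g - 3/2)*(g + 4)*(g + 7)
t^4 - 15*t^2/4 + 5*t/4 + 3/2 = (t - 3/2)*(t - 1)*(t + 1/2)*(t + 2)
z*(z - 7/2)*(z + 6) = z^3 + 5*z^2/2 - 21*z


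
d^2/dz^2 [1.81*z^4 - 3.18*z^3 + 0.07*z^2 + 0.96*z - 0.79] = 21.72*z^2 - 19.08*z + 0.14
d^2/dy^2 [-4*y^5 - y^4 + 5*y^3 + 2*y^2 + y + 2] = -80*y^3 - 12*y^2 + 30*y + 4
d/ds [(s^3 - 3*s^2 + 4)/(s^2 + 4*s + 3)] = (s^2 + 6*s - 16)/(s^2 + 6*s + 9)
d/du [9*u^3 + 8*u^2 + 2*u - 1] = 27*u^2 + 16*u + 2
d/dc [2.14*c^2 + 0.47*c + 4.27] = 4.28*c + 0.47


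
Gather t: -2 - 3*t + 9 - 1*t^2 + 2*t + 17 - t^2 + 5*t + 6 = -2*t^2 + 4*t + 30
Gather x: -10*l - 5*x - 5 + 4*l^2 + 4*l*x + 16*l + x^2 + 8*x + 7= 4*l^2 + 6*l + x^2 + x*(4*l + 3) + 2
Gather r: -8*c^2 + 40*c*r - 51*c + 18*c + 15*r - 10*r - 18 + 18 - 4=-8*c^2 - 33*c + r*(40*c + 5) - 4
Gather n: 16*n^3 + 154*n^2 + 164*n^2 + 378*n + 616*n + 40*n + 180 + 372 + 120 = 16*n^3 + 318*n^2 + 1034*n + 672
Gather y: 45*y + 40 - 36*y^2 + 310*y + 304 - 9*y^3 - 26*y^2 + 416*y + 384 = -9*y^3 - 62*y^2 + 771*y + 728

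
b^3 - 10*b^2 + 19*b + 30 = (b - 6)*(b - 5)*(b + 1)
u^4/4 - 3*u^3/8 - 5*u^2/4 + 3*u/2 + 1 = (u/2 + 1/4)*(u/2 + 1)*(u - 2)^2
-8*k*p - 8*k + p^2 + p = (-8*k + p)*(p + 1)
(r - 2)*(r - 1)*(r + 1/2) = r^3 - 5*r^2/2 + r/2 + 1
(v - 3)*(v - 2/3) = v^2 - 11*v/3 + 2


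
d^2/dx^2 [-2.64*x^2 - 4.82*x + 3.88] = -5.28000000000000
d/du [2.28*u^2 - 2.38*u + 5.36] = 4.56*u - 2.38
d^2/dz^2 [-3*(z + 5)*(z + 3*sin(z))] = 3*(3*z + 15)*sin(z) - 18*cos(z) - 6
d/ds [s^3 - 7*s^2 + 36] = s*(3*s - 14)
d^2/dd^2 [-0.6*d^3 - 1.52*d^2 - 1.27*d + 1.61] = -3.6*d - 3.04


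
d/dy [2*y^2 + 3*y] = 4*y + 3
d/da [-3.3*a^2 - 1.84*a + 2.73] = -6.6*a - 1.84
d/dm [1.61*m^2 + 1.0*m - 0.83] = 3.22*m + 1.0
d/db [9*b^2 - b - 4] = 18*b - 1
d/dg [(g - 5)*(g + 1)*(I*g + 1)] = 3*I*g^2 + g*(2 - 8*I) - 4 - 5*I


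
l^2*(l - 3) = l^3 - 3*l^2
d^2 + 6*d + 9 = (d + 3)^2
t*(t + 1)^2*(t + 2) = t^4 + 4*t^3 + 5*t^2 + 2*t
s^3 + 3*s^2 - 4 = (s - 1)*(s + 2)^2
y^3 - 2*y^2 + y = y*(y - 1)^2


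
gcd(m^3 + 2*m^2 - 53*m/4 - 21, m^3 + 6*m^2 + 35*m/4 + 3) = m^2 + 11*m/2 + 6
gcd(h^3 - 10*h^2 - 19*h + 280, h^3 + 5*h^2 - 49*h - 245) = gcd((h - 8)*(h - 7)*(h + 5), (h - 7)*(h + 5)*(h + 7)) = h^2 - 2*h - 35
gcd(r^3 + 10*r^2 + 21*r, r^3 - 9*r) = r^2 + 3*r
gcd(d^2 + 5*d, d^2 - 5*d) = d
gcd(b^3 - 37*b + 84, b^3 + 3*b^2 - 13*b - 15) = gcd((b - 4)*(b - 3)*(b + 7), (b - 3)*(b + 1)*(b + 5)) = b - 3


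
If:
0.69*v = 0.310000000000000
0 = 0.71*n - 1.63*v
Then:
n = 1.03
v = 0.45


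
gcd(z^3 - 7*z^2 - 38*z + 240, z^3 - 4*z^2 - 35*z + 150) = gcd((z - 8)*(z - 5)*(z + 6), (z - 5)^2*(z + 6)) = z^2 + z - 30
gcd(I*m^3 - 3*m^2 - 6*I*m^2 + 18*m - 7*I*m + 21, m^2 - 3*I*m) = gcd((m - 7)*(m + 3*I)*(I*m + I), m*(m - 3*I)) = 1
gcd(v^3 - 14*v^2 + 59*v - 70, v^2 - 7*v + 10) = v^2 - 7*v + 10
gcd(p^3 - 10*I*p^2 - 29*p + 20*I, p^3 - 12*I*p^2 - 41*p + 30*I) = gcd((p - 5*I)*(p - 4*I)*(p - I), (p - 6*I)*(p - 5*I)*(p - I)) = p^2 - 6*I*p - 5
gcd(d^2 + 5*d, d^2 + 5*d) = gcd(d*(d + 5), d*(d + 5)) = d^2 + 5*d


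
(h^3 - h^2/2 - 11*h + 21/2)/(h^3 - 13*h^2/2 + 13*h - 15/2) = (2*h + 7)/(2*h - 5)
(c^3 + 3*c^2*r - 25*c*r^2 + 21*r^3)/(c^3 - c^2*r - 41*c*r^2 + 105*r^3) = (-c + r)/(-c + 5*r)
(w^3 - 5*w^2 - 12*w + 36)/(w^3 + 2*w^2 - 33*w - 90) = (w - 2)/(w + 5)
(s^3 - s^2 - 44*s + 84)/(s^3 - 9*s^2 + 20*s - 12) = (s + 7)/(s - 1)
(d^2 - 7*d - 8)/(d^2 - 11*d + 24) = (d + 1)/(d - 3)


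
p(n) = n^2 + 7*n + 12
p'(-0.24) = 6.52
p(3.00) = 42.00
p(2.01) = 30.11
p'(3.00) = 13.00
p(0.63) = 16.81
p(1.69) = 26.69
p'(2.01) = 11.02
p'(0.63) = 8.26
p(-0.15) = 10.97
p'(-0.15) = 6.70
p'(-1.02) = 4.96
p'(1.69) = 10.38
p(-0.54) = 8.51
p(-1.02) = 5.90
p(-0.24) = 10.38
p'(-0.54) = 5.92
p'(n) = 2*n + 7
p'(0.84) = 8.68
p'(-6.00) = -5.00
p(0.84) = 18.59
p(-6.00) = 6.00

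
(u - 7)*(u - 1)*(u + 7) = u^3 - u^2 - 49*u + 49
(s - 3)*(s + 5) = s^2 + 2*s - 15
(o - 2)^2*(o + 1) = o^3 - 3*o^2 + 4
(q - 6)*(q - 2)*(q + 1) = q^3 - 7*q^2 + 4*q + 12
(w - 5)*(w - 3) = w^2 - 8*w + 15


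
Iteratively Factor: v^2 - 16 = (v - 4)*(v + 4)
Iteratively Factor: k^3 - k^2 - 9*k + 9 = (k - 3)*(k^2 + 2*k - 3) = (k - 3)*(k - 1)*(k + 3)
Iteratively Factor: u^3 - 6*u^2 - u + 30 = (u + 2)*(u^2 - 8*u + 15) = (u - 5)*(u + 2)*(u - 3)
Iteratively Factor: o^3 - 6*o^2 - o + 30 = (o + 2)*(o^2 - 8*o + 15) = (o - 5)*(o + 2)*(o - 3)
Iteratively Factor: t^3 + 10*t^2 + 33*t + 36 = (t + 3)*(t^2 + 7*t + 12) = (t + 3)*(t + 4)*(t + 3)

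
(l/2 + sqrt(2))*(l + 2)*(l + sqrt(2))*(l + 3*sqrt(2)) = l^4/2 + l^3 + 3*sqrt(2)*l^3 + 6*sqrt(2)*l^2 + 11*l^2 + 6*sqrt(2)*l + 22*l + 12*sqrt(2)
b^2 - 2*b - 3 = (b - 3)*(b + 1)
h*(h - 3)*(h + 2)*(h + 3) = h^4 + 2*h^3 - 9*h^2 - 18*h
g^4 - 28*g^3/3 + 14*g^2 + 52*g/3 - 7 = (g - 7)*(g - 3)*(g - 1/3)*(g + 1)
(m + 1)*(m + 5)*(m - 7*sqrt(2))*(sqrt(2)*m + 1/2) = sqrt(2)*m^4 - 27*m^3/2 + 6*sqrt(2)*m^3 - 81*m^2 + 3*sqrt(2)*m^2/2 - 135*m/2 - 21*sqrt(2)*m - 35*sqrt(2)/2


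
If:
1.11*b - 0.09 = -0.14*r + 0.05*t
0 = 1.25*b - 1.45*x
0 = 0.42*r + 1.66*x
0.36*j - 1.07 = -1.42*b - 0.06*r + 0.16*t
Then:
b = 1.16*x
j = 2.60998941798942*x + 2.17222222222222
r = -3.95238095238095*x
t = 14.6853333333333*x - 1.8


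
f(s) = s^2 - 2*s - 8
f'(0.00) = -2.00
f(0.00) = -8.00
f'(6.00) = 10.00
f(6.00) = 16.00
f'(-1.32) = -4.64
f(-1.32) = -3.62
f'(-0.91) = -3.82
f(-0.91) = -5.35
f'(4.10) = 6.20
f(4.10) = 0.61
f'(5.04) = 8.08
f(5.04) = 7.32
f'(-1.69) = -5.38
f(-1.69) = -1.76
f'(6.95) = 11.90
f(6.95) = 26.40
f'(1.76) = 1.52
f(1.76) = -8.42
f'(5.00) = 8.00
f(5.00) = 7.00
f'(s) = 2*s - 2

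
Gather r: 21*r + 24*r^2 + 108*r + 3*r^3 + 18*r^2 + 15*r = 3*r^3 + 42*r^2 + 144*r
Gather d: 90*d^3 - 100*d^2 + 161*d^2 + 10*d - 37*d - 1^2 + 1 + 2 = 90*d^3 + 61*d^2 - 27*d + 2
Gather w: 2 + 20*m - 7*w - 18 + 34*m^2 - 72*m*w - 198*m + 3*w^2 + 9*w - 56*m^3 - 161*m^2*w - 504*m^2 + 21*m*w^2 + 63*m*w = -56*m^3 - 470*m^2 - 178*m + w^2*(21*m + 3) + w*(-161*m^2 - 9*m + 2) - 16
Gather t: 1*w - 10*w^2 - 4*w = -10*w^2 - 3*w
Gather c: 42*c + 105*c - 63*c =84*c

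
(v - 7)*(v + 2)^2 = v^3 - 3*v^2 - 24*v - 28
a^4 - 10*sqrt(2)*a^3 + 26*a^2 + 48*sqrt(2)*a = a*(a - 8*sqrt(2))*(a - 3*sqrt(2))*(a + sqrt(2))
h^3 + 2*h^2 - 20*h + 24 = (h - 2)^2*(h + 6)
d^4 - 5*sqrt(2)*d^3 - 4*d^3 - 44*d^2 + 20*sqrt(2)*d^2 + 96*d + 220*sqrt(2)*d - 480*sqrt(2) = (d - 8)*(d - 2)*(d + 6)*(d - 5*sqrt(2))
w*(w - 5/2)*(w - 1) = w^3 - 7*w^2/2 + 5*w/2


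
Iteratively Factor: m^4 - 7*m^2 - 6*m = (m)*(m^3 - 7*m - 6) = m*(m + 1)*(m^2 - m - 6) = m*(m + 1)*(m + 2)*(m - 3)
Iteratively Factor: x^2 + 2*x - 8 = (x + 4)*(x - 2)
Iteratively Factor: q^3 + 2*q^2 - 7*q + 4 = (q - 1)*(q^2 + 3*q - 4) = (q - 1)^2*(q + 4)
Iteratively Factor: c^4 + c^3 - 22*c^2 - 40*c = (c + 4)*(c^3 - 3*c^2 - 10*c) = (c - 5)*(c + 4)*(c^2 + 2*c) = c*(c - 5)*(c + 4)*(c + 2)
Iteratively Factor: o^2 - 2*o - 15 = (o + 3)*(o - 5)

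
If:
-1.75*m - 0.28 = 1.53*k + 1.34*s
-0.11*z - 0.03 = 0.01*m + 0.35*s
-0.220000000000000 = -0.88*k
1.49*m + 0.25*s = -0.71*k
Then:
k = 0.25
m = -0.05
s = -0.43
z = 1.11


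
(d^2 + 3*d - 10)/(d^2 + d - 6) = (d + 5)/(d + 3)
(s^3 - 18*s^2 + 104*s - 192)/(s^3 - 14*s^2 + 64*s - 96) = (s - 8)/(s - 4)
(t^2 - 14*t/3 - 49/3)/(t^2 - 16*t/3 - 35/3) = (3*t + 7)/(3*t + 5)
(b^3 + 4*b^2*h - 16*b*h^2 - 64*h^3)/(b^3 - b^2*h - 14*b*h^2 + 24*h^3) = (b^2 - 16*h^2)/(b^2 - 5*b*h + 6*h^2)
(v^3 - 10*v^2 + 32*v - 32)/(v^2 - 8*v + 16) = v - 2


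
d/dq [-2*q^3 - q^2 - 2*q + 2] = -6*q^2 - 2*q - 2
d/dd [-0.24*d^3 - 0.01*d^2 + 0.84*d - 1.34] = -0.72*d^2 - 0.02*d + 0.84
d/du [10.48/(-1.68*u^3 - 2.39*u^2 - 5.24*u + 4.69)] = (52.8192*u^2 + 50.0944*u + 54.9152)/(1.68*u^3 + 2.39*u^2 + 5.24*u - 4.69)^2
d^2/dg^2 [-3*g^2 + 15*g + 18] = -6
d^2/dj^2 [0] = 0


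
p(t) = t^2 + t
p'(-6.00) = -11.00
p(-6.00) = 30.00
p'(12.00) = 25.00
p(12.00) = 156.00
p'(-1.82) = -2.64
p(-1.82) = 1.49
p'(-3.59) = -6.18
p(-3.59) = 9.30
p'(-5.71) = -10.42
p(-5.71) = 26.89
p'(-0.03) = 0.94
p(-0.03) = -0.03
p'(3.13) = 7.26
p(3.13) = 12.93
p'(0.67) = 2.34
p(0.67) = 1.12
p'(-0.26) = 0.48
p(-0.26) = -0.19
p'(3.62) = 8.24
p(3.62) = 16.72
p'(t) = 2*t + 1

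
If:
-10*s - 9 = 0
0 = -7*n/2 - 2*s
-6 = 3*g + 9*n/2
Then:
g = -97/35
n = 18/35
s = -9/10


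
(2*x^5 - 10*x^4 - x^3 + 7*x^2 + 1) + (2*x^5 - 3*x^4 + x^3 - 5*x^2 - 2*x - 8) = 4*x^5 - 13*x^4 + 2*x^2 - 2*x - 7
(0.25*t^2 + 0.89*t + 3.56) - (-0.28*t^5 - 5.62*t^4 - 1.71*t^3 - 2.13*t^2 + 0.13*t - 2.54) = 0.28*t^5 + 5.62*t^4 + 1.71*t^3 + 2.38*t^2 + 0.76*t + 6.1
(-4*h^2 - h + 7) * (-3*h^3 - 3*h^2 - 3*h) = 12*h^5 + 15*h^4 - 6*h^3 - 18*h^2 - 21*h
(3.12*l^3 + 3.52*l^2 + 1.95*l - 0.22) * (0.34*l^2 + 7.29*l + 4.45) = 1.0608*l^5 + 23.9416*l^4 + 40.2078*l^3 + 29.8047*l^2 + 7.0737*l - 0.979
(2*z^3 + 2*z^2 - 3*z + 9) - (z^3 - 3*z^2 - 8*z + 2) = z^3 + 5*z^2 + 5*z + 7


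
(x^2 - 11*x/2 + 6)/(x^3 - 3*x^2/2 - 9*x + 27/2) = (x - 4)/(x^2 - 9)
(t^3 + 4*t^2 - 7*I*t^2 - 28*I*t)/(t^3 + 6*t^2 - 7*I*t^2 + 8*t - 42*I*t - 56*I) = t/(t + 2)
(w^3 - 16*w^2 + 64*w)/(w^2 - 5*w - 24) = w*(w - 8)/(w + 3)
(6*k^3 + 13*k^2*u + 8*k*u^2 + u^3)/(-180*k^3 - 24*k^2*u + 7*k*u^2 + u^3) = (k^2 + 2*k*u + u^2)/(-30*k^2 + k*u + u^2)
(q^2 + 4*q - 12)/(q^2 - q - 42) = (q - 2)/(q - 7)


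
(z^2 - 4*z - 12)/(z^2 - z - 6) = (z - 6)/(z - 3)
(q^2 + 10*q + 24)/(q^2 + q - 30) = (q + 4)/(q - 5)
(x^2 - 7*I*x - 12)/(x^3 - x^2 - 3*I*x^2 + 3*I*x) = (x - 4*I)/(x*(x - 1))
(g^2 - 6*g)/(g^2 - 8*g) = (g - 6)/(g - 8)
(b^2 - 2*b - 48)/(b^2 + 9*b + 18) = (b - 8)/(b + 3)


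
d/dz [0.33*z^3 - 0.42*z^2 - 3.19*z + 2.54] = 0.99*z^2 - 0.84*z - 3.19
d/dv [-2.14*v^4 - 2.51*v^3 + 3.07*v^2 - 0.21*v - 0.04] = -8.56*v^3 - 7.53*v^2 + 6.14*v - 0.21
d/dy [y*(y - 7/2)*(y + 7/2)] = 3*y^2 - 49/4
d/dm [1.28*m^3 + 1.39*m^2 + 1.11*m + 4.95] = 3.84*m^2 + 2.78*m + 1.11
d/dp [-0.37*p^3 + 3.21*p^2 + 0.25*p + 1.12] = -1.11*p^2 + 6.42*p + 0.25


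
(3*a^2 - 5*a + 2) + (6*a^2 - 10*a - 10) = 9*a^2 - 15*a - 8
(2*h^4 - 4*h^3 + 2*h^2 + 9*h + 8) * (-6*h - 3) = -12*h^5 + 18*h^4 - 60*h^2 - 75*h - 24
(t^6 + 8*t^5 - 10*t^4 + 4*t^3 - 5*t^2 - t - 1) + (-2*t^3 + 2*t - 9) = t^6 + 8*t^5 - 10*t^4 + 2*t^3 - 5*t^2 + t - 10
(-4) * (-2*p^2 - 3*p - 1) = 8*p^2 + 12*p + 4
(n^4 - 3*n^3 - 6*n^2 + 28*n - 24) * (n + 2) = n^5 - n^4 - 12*n^3 + 16*n^2 + 32*n - 48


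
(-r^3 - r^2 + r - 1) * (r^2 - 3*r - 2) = -r^5 + 2*r^4 + 6*r^3 - 2*r^2 + r + 2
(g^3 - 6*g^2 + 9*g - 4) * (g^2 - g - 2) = g^5 - 7*g^4 + 13*g^3 - g^2 - 14*g + 8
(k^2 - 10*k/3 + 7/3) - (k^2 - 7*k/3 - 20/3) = 9 - k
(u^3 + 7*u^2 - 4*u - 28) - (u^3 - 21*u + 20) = 7*u^2 + 17*u - 48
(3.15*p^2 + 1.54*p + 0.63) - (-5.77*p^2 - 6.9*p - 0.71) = 8.92*p^2 + 8.44*p + 1.34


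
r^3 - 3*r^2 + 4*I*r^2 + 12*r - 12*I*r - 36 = (r - 3)*(r - 2*I)*(r + 6*I)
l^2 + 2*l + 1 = (l + 1)^2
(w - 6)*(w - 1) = w^2 - 7*w + 6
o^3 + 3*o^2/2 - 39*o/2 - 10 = (o - 4)*(o + 1/2)*(o + 5)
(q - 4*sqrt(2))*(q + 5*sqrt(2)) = q^2 + sqrt(2)*q - 40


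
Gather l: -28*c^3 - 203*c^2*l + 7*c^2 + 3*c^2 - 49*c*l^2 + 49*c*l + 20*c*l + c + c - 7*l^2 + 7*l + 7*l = -28*c^3 + 10*c^2 + 2*c + l^2*(-49*c - 7) + l*(-203*c^2 + 69*c + 14)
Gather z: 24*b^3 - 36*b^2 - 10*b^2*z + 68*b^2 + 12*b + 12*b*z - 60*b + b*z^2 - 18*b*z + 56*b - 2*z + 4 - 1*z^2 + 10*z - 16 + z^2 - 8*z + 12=24*b^3 + 32*b^2 + b*z^2 + 8*b + z*(-10*b^2 - 6*b)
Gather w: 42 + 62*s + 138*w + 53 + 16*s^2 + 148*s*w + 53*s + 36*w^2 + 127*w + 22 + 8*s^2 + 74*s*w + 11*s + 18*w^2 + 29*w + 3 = 24*s^2 + 126*s + 54*w^2 + w*(222*s + 294) + 120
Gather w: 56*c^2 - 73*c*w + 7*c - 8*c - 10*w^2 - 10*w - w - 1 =56*c^2 - c - 10*w^2 + w*(-73*c - 11) - 1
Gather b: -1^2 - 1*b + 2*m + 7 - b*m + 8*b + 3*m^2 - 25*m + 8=b*(7 - m) + 3*m^2 - 23*m + 14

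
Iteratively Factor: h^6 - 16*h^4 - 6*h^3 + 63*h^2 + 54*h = (h)*(h^5 - 16*h^3 - 6*h^2 + 63*h + 54) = h*(h + 3)*(h^4 - 3*h^3 - 7*h^2 + 15*h + 18) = h*(h - 3)*(h + 3)*(h^3 - 7*h - 6) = h*(h - 3)^2*(h + 3)*(h^2 + 3*h + 2) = h*(h - 3)^2*(h + 2)*(h + 3)*(h + 1)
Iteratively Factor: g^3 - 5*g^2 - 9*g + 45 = (g - 3)*(g^2 - 2*g - 15) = (g - 5)*(g - 3)*(g + 3)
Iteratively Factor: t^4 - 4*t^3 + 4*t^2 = (t)*(t^3 - 4*t^2 + 4*t) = t*(t - 2)*(t^2 - 2*t) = t*(t - 2)^2*(t)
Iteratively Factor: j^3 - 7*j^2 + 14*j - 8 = (j - 2)*(j^2 - 5*j + 4) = (j - 4)*(j - 2)*(j - 1)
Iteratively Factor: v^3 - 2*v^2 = (v - 2)*(v^2) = v*(v - 2)*(v)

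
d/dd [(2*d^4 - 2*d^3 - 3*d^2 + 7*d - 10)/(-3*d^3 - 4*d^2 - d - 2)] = (-6*d^6 - 16*d^5 - 7*d^4 + 30*d^3 - 47*d^2 - 68*d - 24)/(9*d^6 + 24*d^5 + 22*d^4 + 20*d^3 + 17*d^2 + 4*d + 4)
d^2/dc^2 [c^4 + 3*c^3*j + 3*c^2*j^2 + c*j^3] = 12*c^2 + 18*c*j + 6*j^2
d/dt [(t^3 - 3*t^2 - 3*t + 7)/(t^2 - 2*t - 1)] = (t^4 - 4*t^3 + 6*t^2 - 8*t + 17)/(t^4 - 4*t^3 + 2*t^2 + 4*t + 1)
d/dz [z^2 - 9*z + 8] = 2*z - 9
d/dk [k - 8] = 1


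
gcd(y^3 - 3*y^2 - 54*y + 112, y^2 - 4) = y - 2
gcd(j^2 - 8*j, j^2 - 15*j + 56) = j - 8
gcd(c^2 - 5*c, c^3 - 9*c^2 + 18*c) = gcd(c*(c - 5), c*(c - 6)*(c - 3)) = c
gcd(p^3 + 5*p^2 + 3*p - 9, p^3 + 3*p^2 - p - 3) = p^2 + 2*p - 3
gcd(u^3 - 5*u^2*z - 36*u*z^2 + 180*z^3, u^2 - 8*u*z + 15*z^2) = -u + 5*z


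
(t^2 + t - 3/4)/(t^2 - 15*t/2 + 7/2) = (t + 3/2)/(t - 7)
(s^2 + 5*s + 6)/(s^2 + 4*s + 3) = (s + 2)/(s + 1)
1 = 1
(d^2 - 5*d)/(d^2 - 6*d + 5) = d/(d - 1)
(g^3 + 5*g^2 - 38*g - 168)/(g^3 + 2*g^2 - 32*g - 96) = (g + 7)/(g + 4)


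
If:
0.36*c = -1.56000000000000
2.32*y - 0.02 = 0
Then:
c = -4.33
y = 0.01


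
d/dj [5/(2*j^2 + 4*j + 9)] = 20*(-j - 1)/(2*j^2 + 4*j + 9)^2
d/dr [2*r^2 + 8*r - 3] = 4*r + 8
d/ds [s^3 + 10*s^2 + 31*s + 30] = 3*s^2 + 20*s + 31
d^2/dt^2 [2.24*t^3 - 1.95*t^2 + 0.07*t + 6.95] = 13.44*t - 3.9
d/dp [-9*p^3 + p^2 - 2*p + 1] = -27*p^2 + 2*p - 2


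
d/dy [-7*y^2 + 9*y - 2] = 9 - 14*y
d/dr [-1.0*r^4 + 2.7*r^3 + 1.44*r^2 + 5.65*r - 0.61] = -4.0*r^3 + 8.1*r^2 + 2.88*r + 5.65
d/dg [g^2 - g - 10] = 2*g - 1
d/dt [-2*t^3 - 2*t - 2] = -6*t^2 - 2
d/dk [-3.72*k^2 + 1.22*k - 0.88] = 1.22 - 7.44*k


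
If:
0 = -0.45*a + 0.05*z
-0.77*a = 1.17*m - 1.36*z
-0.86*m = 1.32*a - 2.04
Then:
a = 0.21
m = 2.05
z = 1.88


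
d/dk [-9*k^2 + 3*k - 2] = 3 - 18*k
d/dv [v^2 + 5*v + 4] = 2*v + 5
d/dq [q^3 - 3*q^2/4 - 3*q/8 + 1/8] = 3*q^2 - 3*q/2 - 3/8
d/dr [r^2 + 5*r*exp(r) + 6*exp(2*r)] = 5*r*exp(r) + 2*r + 12*exp(2*r) + 5*exp(r)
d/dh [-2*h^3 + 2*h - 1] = 2 - 6*h^2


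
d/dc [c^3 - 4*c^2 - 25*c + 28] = 3*c^2 - 8*c - 25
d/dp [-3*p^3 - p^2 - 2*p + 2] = -9*p^2 - 2*p - 2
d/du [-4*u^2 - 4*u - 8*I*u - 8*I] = -8*u - 4 - 8*I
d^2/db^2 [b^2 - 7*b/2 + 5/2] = 2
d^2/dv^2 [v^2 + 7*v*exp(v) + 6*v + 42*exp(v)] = 7*v*exp(v) + 56*exp(v) + 2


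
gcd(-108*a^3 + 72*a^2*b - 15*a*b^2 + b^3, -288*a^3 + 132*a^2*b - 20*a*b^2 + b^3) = 36*a^2 - 12*a*b + b^2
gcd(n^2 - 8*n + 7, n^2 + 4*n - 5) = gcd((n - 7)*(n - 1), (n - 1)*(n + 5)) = n - 1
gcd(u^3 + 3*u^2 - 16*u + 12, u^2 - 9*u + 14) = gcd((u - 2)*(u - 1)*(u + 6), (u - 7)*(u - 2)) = u - 2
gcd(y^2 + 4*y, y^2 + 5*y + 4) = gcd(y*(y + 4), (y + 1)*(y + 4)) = y + 4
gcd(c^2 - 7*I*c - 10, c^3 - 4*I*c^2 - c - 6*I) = c - 2*I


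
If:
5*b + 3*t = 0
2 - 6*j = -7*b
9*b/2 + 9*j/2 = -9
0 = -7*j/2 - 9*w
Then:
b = -14/13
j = -12/13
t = 70/39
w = 14/39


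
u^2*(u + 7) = u^3 + 7*u^2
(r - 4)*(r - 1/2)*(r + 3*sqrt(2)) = r^3 - 9*r^2/2 + 3*sqrt(2)*r^2 - 27*sqrt(2)*r/2 + 2*r + 6*sqrt(2)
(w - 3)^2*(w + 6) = w^3 - 27*w + 54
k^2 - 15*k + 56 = (k - 8)*(k - 7)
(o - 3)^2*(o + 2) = o^3 - 4*o^2 - 3*o + 18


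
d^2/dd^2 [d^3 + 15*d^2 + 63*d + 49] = 6*d + 30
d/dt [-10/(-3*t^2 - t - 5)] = 10*(-6*t - 1)/(3*t^2 + t + 5)^2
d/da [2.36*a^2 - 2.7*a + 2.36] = 4.72*a - 2.7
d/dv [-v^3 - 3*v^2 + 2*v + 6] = -3*v^2 - 6*v + 2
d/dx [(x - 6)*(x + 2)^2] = (x + 2)*(3*x - 10)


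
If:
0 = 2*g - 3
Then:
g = 3/2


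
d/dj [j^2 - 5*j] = 2*j - 5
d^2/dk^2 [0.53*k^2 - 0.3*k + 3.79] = 1.06000000000000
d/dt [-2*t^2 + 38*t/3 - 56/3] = 38/3 - 4*t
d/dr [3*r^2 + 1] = 6*r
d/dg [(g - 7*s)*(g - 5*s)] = 2*g - 12*s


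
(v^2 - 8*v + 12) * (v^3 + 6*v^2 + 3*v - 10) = v^5 - 2*v^4 - 33*v^3 + 38*v^2 + 116*v - 120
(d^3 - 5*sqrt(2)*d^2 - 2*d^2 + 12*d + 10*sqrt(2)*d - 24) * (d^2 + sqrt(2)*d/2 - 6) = d^5 - 9*sqrt(2)*d^4/2 - 2*d^4 + d^3 + 9*sqrt(2)*d^3 - 2*d^2 + 36*sqrt(2)*d^2 - 72*sqrt(2)*d - 72*d + 144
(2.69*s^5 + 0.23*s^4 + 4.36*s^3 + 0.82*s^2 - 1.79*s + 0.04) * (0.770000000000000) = 2.0713*s^5 + 0.1771*s^4 + 3.3572*s^3 + 0.6314*s^2 - 1.3783*s + 0.0308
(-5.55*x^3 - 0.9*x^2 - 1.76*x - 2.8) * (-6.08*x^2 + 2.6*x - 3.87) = 33.744*x^5 - 8.958*x^4 + 29.8393*x^3 + 15.931*x^2 - 0.468799999999999*x + 10.836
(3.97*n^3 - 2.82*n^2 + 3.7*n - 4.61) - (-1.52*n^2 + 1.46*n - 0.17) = 3.97*n^3 - 1.3*n^2 + 2.24*n - 4.44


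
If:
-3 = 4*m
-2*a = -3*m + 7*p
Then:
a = -7*p/2 - 9/8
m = -3/4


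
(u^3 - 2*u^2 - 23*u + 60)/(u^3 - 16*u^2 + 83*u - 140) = (u^2 + 2*u - 15)/(u^2 - 12*u + 35)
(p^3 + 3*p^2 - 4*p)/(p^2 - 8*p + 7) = p*(p + 4)/(p - 7)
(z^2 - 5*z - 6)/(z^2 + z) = (z - 6)/z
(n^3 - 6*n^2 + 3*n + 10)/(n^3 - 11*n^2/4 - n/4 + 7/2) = 4*(n - 5)/(4*n - 7)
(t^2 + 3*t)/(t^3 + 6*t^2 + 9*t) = 1/(t + 3)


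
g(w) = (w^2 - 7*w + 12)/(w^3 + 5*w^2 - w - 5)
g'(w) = (2*w - 7)/(w^3 + 5*w^2 - w - 5) + (-3*w^2 - 10*w + 1)*(w^2 - 7*w + 12)/(w^3 + 5*w^2 - w - 5)^2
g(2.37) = 0.03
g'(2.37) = -0.10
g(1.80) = 0.17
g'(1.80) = -0.53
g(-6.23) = -2.03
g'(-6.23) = -1.90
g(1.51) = 0.45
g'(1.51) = -1.60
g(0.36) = -2.06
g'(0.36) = 0.03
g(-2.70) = 2.64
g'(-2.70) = 0.26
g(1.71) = 0.23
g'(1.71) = -0.72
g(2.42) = 0.03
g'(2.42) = -0.09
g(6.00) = 0.02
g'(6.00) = 0.01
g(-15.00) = -0.15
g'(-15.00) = -0.02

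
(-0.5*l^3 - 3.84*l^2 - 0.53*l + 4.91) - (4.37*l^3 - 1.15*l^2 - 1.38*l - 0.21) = -4.87*l^3 - 2.69*l^2 + 0.85*l + 5.12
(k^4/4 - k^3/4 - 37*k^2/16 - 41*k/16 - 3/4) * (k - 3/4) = k^5/4 - 7*k^4/16 - 17*k^3/8 - 53*k^2/64 + 75*k/64 + 9/16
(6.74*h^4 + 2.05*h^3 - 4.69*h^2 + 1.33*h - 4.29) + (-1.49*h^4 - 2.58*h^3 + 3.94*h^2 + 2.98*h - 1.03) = 5.25*h^4 - 0.53*h^3 - 0.75*h^2 + 4.31*h - 5.32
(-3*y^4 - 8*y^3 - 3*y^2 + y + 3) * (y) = -3*y^5 - 8*y^4 - 3*y^3 + y^2 + 3*y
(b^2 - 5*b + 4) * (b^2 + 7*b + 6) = b^4 + 2*b^3 - 25*b^2 - 2*b + 24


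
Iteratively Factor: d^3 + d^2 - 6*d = (d)*(d^2 + d - 6) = d*(d + 3)*(d - 2)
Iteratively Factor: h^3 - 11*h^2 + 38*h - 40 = (h - 5)*(h^2 - 6*h + 8) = (h - 5)*(h - 4)*(h - 2)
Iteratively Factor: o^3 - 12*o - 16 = (o - 4)*(o^2 + 4*o + 4) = (o - 4)*(o + 2)*(o + 2)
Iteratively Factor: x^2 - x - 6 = (x - 3)*(x + 2)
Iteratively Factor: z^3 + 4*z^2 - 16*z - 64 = (z + 4)*(z^2 - 16) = (z - 4)*(z + 4)*(z + 4)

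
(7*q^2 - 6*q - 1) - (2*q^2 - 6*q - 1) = 5*q^2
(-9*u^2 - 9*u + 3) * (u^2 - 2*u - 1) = -9*u^4 + 9*u^3 + 30*u^2 + 3*u - 3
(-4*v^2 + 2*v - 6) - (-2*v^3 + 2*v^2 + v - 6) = 2*v^3 - 6*v^2 + v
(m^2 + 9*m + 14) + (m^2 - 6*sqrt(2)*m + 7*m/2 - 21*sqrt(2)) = 2*m^2 - 6*sqrt(2)*m + 25*m/2 - 21*sqrt(2) + 14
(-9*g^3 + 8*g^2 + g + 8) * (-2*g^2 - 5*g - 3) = 18*g^5 + 29*g^4 - 15*g^3 - 45*g^2 - 43*g - 24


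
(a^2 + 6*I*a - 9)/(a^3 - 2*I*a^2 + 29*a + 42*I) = (a + 3*I)/(a^2 - 5*I*a + 14)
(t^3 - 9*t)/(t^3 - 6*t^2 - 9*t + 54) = t/(t - 6)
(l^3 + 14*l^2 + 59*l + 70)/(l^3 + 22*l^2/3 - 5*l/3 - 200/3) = 3*(l^2 + 9*l + 14)/(3*l^2 + 7*l - 40)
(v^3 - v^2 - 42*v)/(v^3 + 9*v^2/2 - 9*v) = 2*(v - 7)/(2*v - 3)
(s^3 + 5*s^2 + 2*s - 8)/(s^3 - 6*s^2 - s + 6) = (s^2 + 6*s + 8)/(s^2 - 5*s - 6)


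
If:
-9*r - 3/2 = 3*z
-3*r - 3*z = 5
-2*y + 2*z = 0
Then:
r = 7/12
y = -9/4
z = -9/4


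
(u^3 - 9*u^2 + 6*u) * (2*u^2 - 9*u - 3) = 2*u^5 - 27*u^4 + 90*u^3 - 27*u^2 - 18*u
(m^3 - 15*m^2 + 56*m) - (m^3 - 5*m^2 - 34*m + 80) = -10*m^2 + 90*m - 80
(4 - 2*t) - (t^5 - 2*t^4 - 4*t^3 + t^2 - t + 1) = -t^5 + 2*t^4 + 4*t^3 - t^2 - t + 3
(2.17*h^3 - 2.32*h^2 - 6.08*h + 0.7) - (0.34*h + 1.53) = 2.17*h^3 - 2.32*h^2 - 6.42*h - 0.83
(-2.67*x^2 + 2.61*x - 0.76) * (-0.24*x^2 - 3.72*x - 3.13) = 0.6408*x^4 + 9.306*x^3 - 1.1697*x^2 - 5.3421*x + 2.3788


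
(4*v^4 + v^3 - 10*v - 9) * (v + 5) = 4*v^5 + 21*v^4 + 5*v^3 - 10*v^2 - 59*v - 45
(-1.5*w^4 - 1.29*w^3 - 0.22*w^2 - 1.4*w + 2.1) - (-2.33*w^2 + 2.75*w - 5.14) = -1.5*w^4 - 1.29*w^3 + 2.11*w^2 - 4.15*w + 7.24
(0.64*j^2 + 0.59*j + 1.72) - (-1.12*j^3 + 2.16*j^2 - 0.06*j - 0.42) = 1.12*j^3 - 1.52*j^2 + 0.65*j + 2.14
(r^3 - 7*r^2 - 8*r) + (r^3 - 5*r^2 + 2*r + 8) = 2*r^3 - 12*r^2 - 6*r + 8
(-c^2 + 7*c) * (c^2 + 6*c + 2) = -c^4 + c^3 + 40*c^2 + 14*c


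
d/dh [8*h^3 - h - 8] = 24*h^2 - 1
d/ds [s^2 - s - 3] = 2*s - 1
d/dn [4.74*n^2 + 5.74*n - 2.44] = 9.48*n + 5.74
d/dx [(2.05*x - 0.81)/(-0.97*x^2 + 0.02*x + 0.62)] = (1.9885*x^2 - 1.5714*x + 1.2872)/(0.9409*x^4 - 0.0388*x^3 - 1.2024*x^2 + 0.0248*x + 0.3844)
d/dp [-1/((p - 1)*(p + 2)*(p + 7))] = ((p - 1)*(p + 2) + (p - 1)*(p + 7) + (p + 2)*(p + 7))/((p - 1)^2*(p + 2)^2*(p + 7)^2)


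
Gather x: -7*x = -7*x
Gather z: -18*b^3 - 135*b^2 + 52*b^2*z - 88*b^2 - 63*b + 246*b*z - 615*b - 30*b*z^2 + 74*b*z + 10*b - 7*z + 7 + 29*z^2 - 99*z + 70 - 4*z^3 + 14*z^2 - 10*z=-18*b^3 - 223*b^2 - 668*b - 4*z^3 + z^2*(43 - 30*b) + z*(52*b^2 + 320*b - 116) + 77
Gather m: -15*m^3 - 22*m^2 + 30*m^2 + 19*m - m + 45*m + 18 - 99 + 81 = -15*m^3 + 8*m^2 + 63*m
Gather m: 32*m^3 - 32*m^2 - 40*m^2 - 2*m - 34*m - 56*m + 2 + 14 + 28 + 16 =32*m^3 - 72*m^2 - 92*m + 60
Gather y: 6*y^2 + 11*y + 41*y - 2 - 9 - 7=6*y^2 + 52*y - 18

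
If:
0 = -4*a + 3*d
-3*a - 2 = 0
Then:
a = -2/3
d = -8/9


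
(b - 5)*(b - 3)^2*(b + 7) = b^4 - 4*b^3 - 38*b^2 + 228*b - 315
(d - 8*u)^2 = d^2 - 16*d*u + 64*u^2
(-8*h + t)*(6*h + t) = -48*h^2 - 2*h*t + t^2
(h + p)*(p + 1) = h*p + h + p^2 + p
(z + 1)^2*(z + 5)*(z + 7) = z^4 + 14*z^3 + 60*z^2 + 82*z + 35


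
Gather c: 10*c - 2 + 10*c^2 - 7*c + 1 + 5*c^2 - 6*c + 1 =15*c^2 - 3*c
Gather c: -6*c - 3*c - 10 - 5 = -9*c - 15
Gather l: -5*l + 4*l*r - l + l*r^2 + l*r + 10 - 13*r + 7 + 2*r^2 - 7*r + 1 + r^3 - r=l*(r^2 + 5*r - 6) + r^3 + 2*r^2 - 21*r + 18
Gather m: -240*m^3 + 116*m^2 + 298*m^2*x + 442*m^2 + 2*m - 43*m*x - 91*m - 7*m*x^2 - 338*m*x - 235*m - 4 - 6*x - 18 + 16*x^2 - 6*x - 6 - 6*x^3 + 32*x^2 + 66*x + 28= -240*m^3 + m^2*(298*x + 558) + m*(-7*x^2 - 381*x - 324) - 6*x^3 + 48*x^2 + 54*x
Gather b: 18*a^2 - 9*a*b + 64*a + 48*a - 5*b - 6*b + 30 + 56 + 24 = 18*a^2 + 112*a + b*(-9*a - 11) + 110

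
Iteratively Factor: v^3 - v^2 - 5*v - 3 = (v + 1)*(v^2 - 2*v - 3) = (v + 1)^2*(v - 3)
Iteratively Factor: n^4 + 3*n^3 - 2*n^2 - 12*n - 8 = (n + 2)*(n^3 + n^2 - 4*n - 4) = (n + 2)^2*(n^2 - n - 2) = (n + 1)*(n + 2)^2*(n - 2)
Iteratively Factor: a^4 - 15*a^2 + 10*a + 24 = (a - 2)*(a^3 + 2*a^2 - 11*a - 12) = (a - 2)*(a + 1)*(a^2 + a - 12) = (a - 2)*(a + 1)*(a + 4)*(a - 3)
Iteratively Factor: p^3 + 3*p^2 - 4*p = (p + 4)*(p^2 - p) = p*(p + 4)*(p - 1)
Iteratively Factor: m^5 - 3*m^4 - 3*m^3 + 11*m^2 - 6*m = (m - 1)*(m^4 - 2*m^3 - 5*m^2 + 6*m) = m*(m - 1)*(m^3 - 2*m^2 - 5*m + 6) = m*(m - 1)*(m + 2)*(m^2 - 4*m + 3) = m*(m - 3)*(m - 1)*(m + 2)*(m - 1)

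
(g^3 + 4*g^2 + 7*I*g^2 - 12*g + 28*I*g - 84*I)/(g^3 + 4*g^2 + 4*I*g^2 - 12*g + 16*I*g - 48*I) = (g + 7*I)/(g + 4*I)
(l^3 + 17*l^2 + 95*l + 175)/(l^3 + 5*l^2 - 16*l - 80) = (l^2 + 12*l + 35)/(l^2 - 16)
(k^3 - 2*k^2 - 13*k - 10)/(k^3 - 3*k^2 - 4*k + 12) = (k^2 - 4*k - 5)/(k^2 - 5*k + 6)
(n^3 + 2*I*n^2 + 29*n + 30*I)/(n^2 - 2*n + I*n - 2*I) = (n^2 + I*n + 30)/(n - 2)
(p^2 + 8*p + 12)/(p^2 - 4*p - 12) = (p + 6)/(p - 6)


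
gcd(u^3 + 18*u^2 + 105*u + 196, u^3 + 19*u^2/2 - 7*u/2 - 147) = u + 7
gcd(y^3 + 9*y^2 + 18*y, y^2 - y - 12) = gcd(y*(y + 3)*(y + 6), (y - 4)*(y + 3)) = y + 3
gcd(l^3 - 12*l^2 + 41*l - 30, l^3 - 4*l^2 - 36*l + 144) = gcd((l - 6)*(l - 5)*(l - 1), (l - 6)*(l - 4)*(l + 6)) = l - 6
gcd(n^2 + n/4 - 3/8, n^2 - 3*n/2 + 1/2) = n - 1/2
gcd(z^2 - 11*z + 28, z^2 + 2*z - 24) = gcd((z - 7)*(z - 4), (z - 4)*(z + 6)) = z - 4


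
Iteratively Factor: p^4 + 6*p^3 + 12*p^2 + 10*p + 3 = (p + 1)*(p^3 + 5*p^2 + 7*p + 3) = (p + 1)*(p + 3)*(p^2 + 2*p + 1) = (p + 1)^2*(p + 3)*(p + 1)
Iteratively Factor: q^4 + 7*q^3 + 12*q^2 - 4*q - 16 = (q + 2)*(q^3 + 5*q^2 + 2*q - 8) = (q - 1)*(q + 2)*(q^2 + 6*q + 8) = (q - 1)*(q + 2)*(q + 4)*(q + 2)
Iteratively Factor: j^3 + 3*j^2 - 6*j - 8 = (j + 4)*(j^2 - j - 2) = (j + 1)*(j + 4)*(j - 2)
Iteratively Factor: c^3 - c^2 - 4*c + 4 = (c + 2)*(c^2 - 3*c + 2) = (c - 1)*(c + 2)*(c - 2)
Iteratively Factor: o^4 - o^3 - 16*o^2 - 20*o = (o + 2)*(o^3 - 3*o^2 - 10*o) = o*(o + 2)*(o^2 - 3*o - 10) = o*(o - 5)*(o + 2)*(o + 2)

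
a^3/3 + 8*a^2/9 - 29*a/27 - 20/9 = (a/3 + 1)*(a - 5/3)*(a + 4/3)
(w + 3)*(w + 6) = w^2 + 9*w + 18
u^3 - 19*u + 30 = (u - 3)*(u - 2)*(u + 5)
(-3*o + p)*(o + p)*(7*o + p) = -21*o^3 - 17*o^2*p + 5*o*p^2 + p^3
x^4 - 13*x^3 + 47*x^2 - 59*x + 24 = (x - 8)*(x - 3)*(x - 1)^2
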